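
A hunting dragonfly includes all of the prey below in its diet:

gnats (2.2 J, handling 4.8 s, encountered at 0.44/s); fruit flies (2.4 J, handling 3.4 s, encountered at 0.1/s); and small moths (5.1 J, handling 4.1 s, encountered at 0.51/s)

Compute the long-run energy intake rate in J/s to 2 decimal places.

0.69 J/s

R = Σλ_iE_i / (1 + Σλ_ih_i)
Numerator: 0.44×2.2 + 0.1×2.4 + 0.51×5.1 = 3.809
Denominator: 1 + 0.44×4.8 + 0.1×3.4 + 0.51×4.1 = 5.543
R = 3.809/5.543 = 0.6872 J/s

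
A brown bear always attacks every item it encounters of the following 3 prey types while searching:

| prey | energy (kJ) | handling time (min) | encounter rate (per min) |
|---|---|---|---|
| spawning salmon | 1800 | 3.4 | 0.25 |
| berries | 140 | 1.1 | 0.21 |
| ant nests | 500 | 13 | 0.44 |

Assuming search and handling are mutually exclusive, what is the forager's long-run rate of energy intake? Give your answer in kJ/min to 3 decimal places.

R = Σλ_iE_i / (1 + Σλ_ih_i)
Numerator: 0.25×1800 + 0.21×140 + 0.44×500 = 699.4
Denominator: 1 + 0.25×3.4 + 0.21×1.1 + 0.44×13 = 7.801
R = 699.4/7.801 = 89.66 kJ/min

89.655 kJ/min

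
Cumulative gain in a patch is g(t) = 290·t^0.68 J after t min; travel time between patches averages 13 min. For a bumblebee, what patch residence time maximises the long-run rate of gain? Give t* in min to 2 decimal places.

Optimal t* satisfies g'(t*) = g(t*)/(T + t*).
g'(t) = 0.68·290·t^-0.32. Setting 0.68·290·t^-0.32 = 290·t^0.68/(13+t) gives 0.68(13+t) = t, so 0.32·t = 0.68×13.
t* = 0.68×13/0.32 = 27.63 min.

27.63 min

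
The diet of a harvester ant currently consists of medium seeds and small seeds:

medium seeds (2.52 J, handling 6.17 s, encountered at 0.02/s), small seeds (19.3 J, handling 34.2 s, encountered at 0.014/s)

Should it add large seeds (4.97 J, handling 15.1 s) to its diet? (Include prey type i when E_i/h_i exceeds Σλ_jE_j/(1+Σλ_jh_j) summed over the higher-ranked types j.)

Yes

Current rate: (0.02×2.52 + 0.014×19.3)/(1 + 0.02×6.17 + 0.014×34.2) = 0.2001 J/s.
large seeds: E/h = 4.97/15.1 = 0.3291 J/s.
Since 0.3291 > R, including large seeds increases the long-run rate.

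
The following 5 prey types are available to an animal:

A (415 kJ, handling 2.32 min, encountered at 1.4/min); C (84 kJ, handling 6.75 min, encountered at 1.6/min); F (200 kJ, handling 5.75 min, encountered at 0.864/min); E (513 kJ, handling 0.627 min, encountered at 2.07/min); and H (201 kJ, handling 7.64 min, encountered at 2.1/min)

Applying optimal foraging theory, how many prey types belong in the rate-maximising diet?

Profitabilities (E/h, kJ/min): E 818, A 179, F 34.8, H 26.3, C 12.4. Add prey in this order while the next type's profitability exceeds the intake rate on those already taken.
Rate on top 1: 462.1. A: 179 < 462.1 → exclude; stop.
Optimal diet: E — 1 of 5 types.

1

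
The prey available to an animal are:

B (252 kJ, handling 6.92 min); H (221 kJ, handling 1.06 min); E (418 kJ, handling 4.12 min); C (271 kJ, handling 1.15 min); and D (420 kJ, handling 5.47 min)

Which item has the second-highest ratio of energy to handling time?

In descending order of E/h:
C: 271/1.15 = 236 kJ/min
H: 221/1.06 = 208 kJ/min
E: 418/4.12 = 101 kJ/min
D: 420/5.47 = 76.8 kJ/min
B: 252/6.92 = 36.4 kJ/min

H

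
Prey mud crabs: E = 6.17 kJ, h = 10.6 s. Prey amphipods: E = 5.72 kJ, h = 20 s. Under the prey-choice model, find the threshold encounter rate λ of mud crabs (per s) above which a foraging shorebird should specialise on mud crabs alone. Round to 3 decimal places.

At the threshold, the rate on mud crabs alone equals the profitability of amphipods: λ·6.17/(1 + λ·10.6) = 5.72/20 = 0.286.
Rearranging, λ(6.17 − 0.286×10.6) = 0.286, so λ = 0.286/3.138 = 0.09113 per s.

0.091 per s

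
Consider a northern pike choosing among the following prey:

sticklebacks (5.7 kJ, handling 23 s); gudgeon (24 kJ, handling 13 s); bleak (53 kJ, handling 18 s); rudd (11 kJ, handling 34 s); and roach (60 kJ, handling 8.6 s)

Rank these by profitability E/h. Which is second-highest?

bleak

In descending order of E/h:
roach: 60/8.6 = 6.98 kJ/s
bleak: 53/18 = 2.94 kJ/s
gudgeon: 24/13 = 1.85 kJ/s
rudd: 11/34 = 0.324 kJ/s
sticklebacks: 5.7/23 = 0.248 kJ/s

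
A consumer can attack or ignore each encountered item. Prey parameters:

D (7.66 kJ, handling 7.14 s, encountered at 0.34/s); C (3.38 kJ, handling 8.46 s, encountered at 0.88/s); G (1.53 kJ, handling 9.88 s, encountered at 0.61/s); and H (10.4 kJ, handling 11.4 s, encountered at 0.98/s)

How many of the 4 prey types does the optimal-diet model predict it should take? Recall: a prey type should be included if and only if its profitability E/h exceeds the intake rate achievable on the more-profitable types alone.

Profitabilities (E/h, kJ/s): D 1.07, H 0.912, C 0.4, G 0.155. Add prey in this order while the next type's profitability exceeds the intake rate on those already taken.
Rate on top 1: 0.7598. H: 0.912 > 0.7598 → include.
Rate on top 2: 0.8765. C: 0.4 < 0.8765 → exclude; stop.
Optimal diet: D, H — 2 of 4 types.

2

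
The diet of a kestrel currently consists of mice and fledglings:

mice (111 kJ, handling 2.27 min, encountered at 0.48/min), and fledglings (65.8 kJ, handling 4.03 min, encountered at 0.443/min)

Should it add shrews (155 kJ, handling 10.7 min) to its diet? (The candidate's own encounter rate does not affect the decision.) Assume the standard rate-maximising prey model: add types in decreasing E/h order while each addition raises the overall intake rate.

No

Current rate: (0.48×111 + 0.443×65.8)/(1 + 0.48×2.27 + 0.443×4.03) = 21.27 kJ/min.
Profitability of shrews: 155/10.7 = 14.49 kJ/min.
Since 14.49 < R, time spent handling shrews is better spent searching.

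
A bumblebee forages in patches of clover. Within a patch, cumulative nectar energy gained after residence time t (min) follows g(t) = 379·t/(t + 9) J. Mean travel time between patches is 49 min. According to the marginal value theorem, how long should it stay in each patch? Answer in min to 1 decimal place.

21.0 min

Maximise g(t)/(T+t): set derivative to zero → g'(t)(T+t) = g(t).
g'(t) = 379·9/(t + 9)². Setting 379·9/(t+9)² = 379t/[(t+9)(49+t)] gives 9(49+t) = t(t+9), so t² = 9×49 = 441.
t* = √441 = 21 min.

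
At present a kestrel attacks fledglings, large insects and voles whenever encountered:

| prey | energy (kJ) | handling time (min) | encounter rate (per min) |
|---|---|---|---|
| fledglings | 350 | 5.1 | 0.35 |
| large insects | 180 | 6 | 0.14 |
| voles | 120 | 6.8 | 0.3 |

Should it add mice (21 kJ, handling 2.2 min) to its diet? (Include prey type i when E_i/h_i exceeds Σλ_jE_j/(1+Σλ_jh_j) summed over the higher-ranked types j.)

On fledglings, large insects and voles alone, R = ΣλE/(1+Σλh) = 183.7/5.665 = 32.43 kJ/min.
Profitability of mice: 21/2.2 = 9.545 kJ/min.
Since 9.545 < R, time spent handling mice is better spent searching.

No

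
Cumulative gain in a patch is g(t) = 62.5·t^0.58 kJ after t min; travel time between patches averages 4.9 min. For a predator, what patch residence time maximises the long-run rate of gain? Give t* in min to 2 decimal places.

Maximise g(t)/(T+t): set derivative to zero → g'(t)(T+t) = g(t).
g'(t) = 0.58·62.5·t^-0.42. Setting 0.58·62.5·t^-0.42 = 62.5·t^0.58/(4.9+t) gives 0.58(4.9+t) = t, so 0.42·t = 0.58×4.9.
t* = 0.58×4.9/0.42 = 6.767 min.

6.77 min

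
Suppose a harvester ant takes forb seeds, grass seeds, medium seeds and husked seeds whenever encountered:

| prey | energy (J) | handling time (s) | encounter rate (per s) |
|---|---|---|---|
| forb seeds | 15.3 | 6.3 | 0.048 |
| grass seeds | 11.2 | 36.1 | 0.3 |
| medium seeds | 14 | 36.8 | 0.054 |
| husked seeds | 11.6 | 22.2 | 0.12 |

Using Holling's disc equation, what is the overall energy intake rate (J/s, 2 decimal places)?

Energy encountered per unit search time: 0.048×15.3 + 0.3×11.2 + 0.054×14 + 0.12×11.6 = 6.242 J/s.
Handling time per unit search time: 0.048×6.3 + 0.3×36.1 + 0.054×36.8 + 0.12×22.2 = 15.78.
Rate = 6.242/(1 + 15.78) = 0.3719 J/s.

0.37 J/s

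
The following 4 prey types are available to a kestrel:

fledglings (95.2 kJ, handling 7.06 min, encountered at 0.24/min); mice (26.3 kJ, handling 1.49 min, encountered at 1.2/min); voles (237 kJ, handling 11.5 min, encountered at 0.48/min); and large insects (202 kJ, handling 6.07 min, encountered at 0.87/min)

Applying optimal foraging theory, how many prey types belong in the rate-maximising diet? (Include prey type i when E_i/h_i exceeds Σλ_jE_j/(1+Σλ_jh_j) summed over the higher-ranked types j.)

1

E/h in descending order: large insects 33.3, voles 20.6, mice 17.7, fledglings 13.5 kJ/min. The optimal diet is the largest prefix of this list for which every included type satisfies E_i/h_i > R on the types above it.
Rate on top 1: 27.98. voles: 20.6 < 27.98 → exclude; stop.
Optimal diet: large insects — 1 of 4 types.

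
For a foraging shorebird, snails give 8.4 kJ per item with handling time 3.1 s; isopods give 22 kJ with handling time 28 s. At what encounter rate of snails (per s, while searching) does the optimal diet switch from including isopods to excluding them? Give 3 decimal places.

0.132 per s

At the threshold, the rate on snails alone equals the profitability of isopods: λ·8.4/(1 + λ·3.1) = 22/28 = 0.7857.
Rearranging, λ(8.4 − 0.7857×3.1) = 0.7857, so λ = 0.7857/5.964 = 0.1317 per s.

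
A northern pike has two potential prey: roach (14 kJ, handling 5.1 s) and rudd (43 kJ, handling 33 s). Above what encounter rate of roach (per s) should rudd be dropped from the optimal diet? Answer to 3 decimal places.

0.177 per s

The zero-one rule: include rudd iff E₂/h₂ > λE₁/(1+λh₁). Equality gives the switch point.
λE₁h₂ = E₂ + λE₂h₁ ⇒ λ = E₂/(E₁h₂ − E₂h₁) = 43/(462 − 219.3) = 0.1772 per s.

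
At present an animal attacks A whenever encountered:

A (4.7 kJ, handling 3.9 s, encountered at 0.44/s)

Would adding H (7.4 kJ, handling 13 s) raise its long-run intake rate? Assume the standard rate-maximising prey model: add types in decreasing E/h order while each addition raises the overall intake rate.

Intake rate on the current diet: R = (0.44×4.7) / (1 + 0.44×3.9) = 2.068/2.716 = 0.7614 kJ/s.
Profitability of H: 7.4/13 = 0.5692 kJ/s.
0.5692 < 0.7614, so adding H would lower the average — exclude it.

No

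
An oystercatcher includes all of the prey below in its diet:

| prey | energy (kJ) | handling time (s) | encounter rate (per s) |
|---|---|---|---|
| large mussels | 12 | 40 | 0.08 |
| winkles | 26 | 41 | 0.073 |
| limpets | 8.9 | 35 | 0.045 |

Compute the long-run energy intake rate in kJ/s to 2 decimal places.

R = (0.08×12 + 0.073×26 + 0.045×8.9) / (1 + 0.08×40 + 0.073×41 + 0.045×35) = 3.258/8.768 = 0.3716 kJ/s.

0.37 kJ/s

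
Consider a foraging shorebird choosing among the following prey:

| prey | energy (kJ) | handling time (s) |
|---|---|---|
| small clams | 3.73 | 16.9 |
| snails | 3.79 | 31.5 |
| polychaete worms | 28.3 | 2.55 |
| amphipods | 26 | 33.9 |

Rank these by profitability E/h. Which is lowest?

snails

In descending order of E/h:
polychaete worms: 28.3/2.55 = 11.1 kJ/s
amphipods: 26/33.9 = 0.767 kJ/s
small clams: 3.73/16.9 = 0.221 kJ/s
snails: 3.79/31.5 = 0.12 kJ/s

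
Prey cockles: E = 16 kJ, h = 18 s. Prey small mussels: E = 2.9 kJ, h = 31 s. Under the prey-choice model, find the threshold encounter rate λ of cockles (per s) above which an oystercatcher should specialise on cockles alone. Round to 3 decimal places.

0.007 per s

At the threshold, the rate on cockles alone equals the profitability of small mussels: λ·16/(1 + λ·18) = 2.9/31 = 0.09355.
Rearranging, λ(16 − 0.09355×18) = 0.09355, so λ = 0.09355/14.32 = 0.006534 per s.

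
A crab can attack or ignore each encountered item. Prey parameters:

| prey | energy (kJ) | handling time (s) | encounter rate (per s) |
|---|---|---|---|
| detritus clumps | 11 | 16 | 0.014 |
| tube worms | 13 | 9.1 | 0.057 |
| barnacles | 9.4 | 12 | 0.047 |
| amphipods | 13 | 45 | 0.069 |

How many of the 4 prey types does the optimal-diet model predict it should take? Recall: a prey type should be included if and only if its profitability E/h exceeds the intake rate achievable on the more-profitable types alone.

E/h in descending order: tube worms 1.43, barnacles 0.783, detritus clumps 0.688, amphipods 0.289 kJ/s. The optimal diet is the largest prefix of this list for which every included type satisfies E_i/h_i > R on the types above it.
Rate on top 1: 0.4879. barnacles: 0.783 > 0.4879 → include.
Rate on top 2: 0.5679. detritus clumps: 0.688 > 0.5679 → include.
Rate on top 3: 0.5795. amphipods: 0.289 < 0.5795 → exclude; stop.
Optimal diet: tube worms, barnacles, detritus clumps — 3 of 4 types.

3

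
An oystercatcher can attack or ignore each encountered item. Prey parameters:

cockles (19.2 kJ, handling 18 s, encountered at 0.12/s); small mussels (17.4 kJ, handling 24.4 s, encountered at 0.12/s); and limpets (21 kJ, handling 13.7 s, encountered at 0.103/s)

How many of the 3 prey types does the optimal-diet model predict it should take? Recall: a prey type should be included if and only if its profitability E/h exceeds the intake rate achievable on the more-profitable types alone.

2

E/h in descending order: limpets 1.53, cockles 1.07, small mussels 0.713 kJ/s. The optimal diet is the largest prefix of this list for which every included type satisfies E_i/h_i > R on the types above it.
Rate on top 1: 0.8971. cockles: 1.07 > 0.8971 → include.
Rate on top 2: 0.9772. small mussels: 0.713 < 0.9772 → exclude; stop.
Optimal diet: limpets, cockles — 2 of 3 types.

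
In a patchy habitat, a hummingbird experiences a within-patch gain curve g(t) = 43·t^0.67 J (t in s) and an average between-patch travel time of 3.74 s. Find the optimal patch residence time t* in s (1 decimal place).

Optimal t* satisfies g'(t*) = g(t*)/(T + t*).
g'(t) = 0.67·43·t^-0.33. Setting 0.67·43·t^-0.33 = 43·t^0.67/(3.74+t) gives 0.67(3.74+t) = t, so 0.33·t = 0.67×3.74.
t* = 0.67×3.74/0.33 = 7.593 s.

7.6 s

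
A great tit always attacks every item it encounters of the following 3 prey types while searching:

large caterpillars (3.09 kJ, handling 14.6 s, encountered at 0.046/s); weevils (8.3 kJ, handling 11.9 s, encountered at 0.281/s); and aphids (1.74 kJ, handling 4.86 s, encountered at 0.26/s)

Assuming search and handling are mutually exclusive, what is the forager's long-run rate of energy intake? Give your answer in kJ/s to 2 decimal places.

Energy encountered per unit search time: 0.046×3.09 + 0.281×8.3 + 0.26×1.74 = 2.927 kJ/s.
Handling time per unit search time: 0.046×14.6 + 0.281×11.9 + 0.26×4.86 = 5.279.
Rate = 2.927/(1 + 5.279) = 0.4661 kJ/s.

0.47 kJ/s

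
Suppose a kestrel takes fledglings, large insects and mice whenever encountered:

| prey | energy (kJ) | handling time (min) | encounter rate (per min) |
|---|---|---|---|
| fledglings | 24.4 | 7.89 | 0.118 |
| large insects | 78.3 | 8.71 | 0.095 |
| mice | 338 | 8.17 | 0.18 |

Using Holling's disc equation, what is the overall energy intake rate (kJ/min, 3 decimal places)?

Energy encountered per unit search time: 0.118×24.4 + 0.095×78.3 + 0.18×338 = 71.16 kJ/min.
Handling time per unit search time: 0.118×7.89 + 0.095×8.71 + 0.18×8.17 = 3.229.
Rate = 71.16/(1 + 3.229) = 16.83 kJ/min.

16.826 kJ/min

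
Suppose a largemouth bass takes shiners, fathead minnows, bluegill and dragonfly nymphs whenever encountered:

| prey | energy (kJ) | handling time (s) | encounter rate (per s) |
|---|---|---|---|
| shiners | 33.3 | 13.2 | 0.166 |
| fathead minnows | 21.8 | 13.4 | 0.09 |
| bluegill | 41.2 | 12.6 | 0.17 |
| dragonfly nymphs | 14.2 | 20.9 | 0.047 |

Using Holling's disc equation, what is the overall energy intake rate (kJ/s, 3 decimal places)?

2.016 kJ/s

R = (0.166×33.3 + 0.09×21.8 + 0.17×41.2 + 0.047×14.2) / (1 + 0.166×13.2 + 0.09×13.4 + 0.17×12.6 + 0.047×20.9) = 15.16/7.521 = 2.016 kJ/s.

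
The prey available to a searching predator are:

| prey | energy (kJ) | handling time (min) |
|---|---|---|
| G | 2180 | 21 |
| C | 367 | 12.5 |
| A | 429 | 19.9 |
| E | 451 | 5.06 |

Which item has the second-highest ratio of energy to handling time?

Profitability E/h (kJ/min): G = 2180/21 = 104, C = 367/12.5 = 29.4, A = 429/19.9 = 21.6, E = 451/5.06 = 89.1.
Ranked: G > E > C > A.

E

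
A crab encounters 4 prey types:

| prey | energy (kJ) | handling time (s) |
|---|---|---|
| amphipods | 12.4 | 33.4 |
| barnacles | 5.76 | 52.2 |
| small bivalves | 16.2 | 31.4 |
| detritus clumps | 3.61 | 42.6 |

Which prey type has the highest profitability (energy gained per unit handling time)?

small bivalves

In descending order of E/h:
small bivalves: 16.2/31.4 = 0.516 kJ/s
amphipods: 12.4/33.4 = 0.371 kJ/s
barnacles: 5.76/52.2 = 0.11 kJ/s
detritus clumps: 3.61/42.6 = 0.0847 kJ/s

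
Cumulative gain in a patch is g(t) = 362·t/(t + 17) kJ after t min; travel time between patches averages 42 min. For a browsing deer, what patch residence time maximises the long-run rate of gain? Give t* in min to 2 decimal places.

Maximise g(t)/(T+t): set derivative to zero → g'(t)(T+t) = g(t).
g'(t) = 362·17/(t + 17)². Setting 362·17/(t+17)² = 362t/[(t+17)(42+t)] gives 17(42+t) = t(t+17), so t² = 17×42 = 714.
t* = √714 = 26.72 min.

26.72 min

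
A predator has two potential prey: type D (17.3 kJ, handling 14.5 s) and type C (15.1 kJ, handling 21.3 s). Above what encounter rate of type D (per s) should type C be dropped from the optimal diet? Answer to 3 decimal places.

Drop type C once their profitability E₂/h₂ falls below the rate achievable on type D alone: E₂/h₂ = λE₁/(1 + λh₁).
Solve for λ: λE₁h₂ = E₂(1 + λh₁) → λ(E₁h₂ − E₂h₁) = E₂ → λ = E₂/(E₁h₂ − E₂h₁).
λ = 15.1/(17.3×21.3 − 15.1×14.5) = 15.1/149.5 = 0.101 per s.

0.101 per s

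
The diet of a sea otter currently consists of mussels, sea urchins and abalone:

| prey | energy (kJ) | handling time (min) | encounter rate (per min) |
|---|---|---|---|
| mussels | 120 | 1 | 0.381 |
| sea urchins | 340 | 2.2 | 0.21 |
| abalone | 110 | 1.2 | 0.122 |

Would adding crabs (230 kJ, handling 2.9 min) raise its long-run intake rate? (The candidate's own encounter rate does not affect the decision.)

Yes

Intake rate on the current diet: R = (0.381×120 + 0.21×340 + 0.122×110) / (1 + 0.381×1 + 0.21×2.2 + 0.122×1.2) = 130.5/1.989 = 65.62 kJ/min.
crabs: E/h = 230/2.9 = 79.31 kJ/min.
79.31 > 65.62, so adding crabs raises the average — include it.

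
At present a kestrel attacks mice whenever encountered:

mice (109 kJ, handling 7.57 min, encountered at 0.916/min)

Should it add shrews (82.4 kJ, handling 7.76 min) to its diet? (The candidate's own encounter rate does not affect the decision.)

Intake rate on the current diet: R = (0.916×109) / (1 + 0.916×7.57) = 99.84/7.934 = 12.58 kJ/min.
Profitability of shrews: 82.4/7.76 = 10.62 kJ/min.
Since 10.62 < R, time spent handling shrews is better spent searching.

No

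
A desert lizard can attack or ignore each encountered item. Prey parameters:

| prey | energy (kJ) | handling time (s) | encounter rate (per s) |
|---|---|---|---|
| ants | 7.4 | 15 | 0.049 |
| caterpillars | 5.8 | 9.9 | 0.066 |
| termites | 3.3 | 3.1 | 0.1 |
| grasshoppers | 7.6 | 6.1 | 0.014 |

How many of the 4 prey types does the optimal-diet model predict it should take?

Rank by E/h (kJ/s): grasshoppers 1.25, termites 1.06, caterpillars 0.586, ants 0.493. Include each in turn until the next type's E/h falls below the running intake rate.
Rate on top 1: 0.09803. termites: 1.06 > 0.09803 → include.
Rate on top 2: 0.3127. caterpillars: 0.586 > 0.3127 → include.
Rate on top 3: 0.3998. ants: 0.493 > 0.3998 → include.
Optimal diet: grasshoppers, termites, caterpillars, ants — 4 of 4 types.

4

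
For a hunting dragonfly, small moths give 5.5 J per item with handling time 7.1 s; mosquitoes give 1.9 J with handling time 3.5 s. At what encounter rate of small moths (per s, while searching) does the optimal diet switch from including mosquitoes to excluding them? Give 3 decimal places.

0.330 per s

Drop mosquitoes once their profitability E₂/h₂ falls below the rate achievable on small moths alone: E₂/h₂ = λE₁/(1 + λh₁).
Solve for λ: λE₁h₂ = E₂(1 + λh₁) → λ(E₁h₂ − E₂h₁) = E₂ → λ = E₂/(E₁h₂ − E₂h₁).
λ = 1.9/(5.5×3.5 − 1.9×7.1) = 1.9/5.76 = 0.3299 per s.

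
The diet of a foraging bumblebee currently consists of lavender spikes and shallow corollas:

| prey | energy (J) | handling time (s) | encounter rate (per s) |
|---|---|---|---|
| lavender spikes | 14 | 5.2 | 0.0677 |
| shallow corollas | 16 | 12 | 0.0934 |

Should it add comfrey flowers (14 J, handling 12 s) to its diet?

Current rate: (0.0677×14 + 0.0934×16)/(1 + 0.0677×5.2 + 0.0934×12) = 0.9876 J/s.
comfrey flowers: E/h = 14/12 = 1.167 J/s.
Since 1.167 > R, including comfrey flowers increases the long-run rate.

Yes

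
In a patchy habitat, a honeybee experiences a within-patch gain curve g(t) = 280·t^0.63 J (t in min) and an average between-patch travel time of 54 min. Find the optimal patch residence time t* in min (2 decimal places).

91.95 min

Maximise g(t)/(T+t): set derivative to zero → g'(t)(T+t) = g(t).
g'(t) = 0.63·280·t^-0.37. Setting 0.63·280·t^-0.37 = 280·t^0.63/(54+t) gives 0.63(54+t) = t, so 0.37·t = 0.63×54.
t* = 0.63×54/0.37 = 91.95 min.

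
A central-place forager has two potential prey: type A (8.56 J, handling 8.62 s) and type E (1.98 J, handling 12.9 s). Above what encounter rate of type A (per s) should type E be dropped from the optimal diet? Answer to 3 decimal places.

0.021 per s

At the threshold, the rate on type A alone equals the profitability of type E: λ·8.56/(1 + λ·8.62) = 1.98/12.9 = 0.1535.
Rearranging, λ(8.56 − 0.1535×8.62) = 0.1535, so λ = 0.1535/7.237 = 0.02121 per s.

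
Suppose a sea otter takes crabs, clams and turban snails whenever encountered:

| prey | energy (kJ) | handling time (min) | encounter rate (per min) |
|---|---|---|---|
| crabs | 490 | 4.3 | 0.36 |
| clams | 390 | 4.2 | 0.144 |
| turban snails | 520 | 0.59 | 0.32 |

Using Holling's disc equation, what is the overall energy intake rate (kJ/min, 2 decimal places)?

119.39 kJ/min

R = Σλ_iE_i / (1 + Σλ_ih_i)
Numerator: 0.36×490 + 0.144×390 + 0.32×520 = 399
Denominator: 1 + 0.36×4.3 + 0.144×4.2 + 0.32×0.59 = 3.342
R = 399/3.342 = 119.4 kJ/min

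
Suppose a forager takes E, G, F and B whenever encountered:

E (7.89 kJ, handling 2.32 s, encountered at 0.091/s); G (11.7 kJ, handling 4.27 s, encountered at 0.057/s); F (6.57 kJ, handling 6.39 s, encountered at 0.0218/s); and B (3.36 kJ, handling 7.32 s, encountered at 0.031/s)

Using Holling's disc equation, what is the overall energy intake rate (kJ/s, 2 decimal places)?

0.90 kJ/s

Energy encountered per unit search time: 0.091×7.89 + 0.057×11.7 + 0.0218×6.57 + 0.031×3.36 = 1.632 kJ/s.
Handling time per unit search time: 0.091×2.32 + 0.057×4.27 + 0.0218×6.39 + 0.031×7.32 = 0.8207.
Rate = 1.632/(1 + 0.8207) = 0.8965 kJ/s.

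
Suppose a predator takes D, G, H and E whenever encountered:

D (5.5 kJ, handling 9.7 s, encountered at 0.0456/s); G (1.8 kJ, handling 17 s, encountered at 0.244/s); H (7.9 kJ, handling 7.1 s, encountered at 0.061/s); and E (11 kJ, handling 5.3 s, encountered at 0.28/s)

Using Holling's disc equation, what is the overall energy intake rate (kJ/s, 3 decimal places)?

0.566 kJ/s

R = (0.0456×5.5 + 0.244×1.8 + 0.061×7.9 + 0.28×11) / (1 + 0.0456×9.7 + 0.244×17 + 0.061×7.1 + 0.28×5.3) = 4.252/7.507 = 0.5664 kJ/s.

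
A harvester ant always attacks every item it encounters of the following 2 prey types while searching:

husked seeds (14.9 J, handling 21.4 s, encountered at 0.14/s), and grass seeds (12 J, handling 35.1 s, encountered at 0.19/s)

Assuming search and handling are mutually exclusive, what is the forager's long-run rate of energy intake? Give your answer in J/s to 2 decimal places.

Energy encountered per unit search time: 0.14×14.9 + 0.19×12 = 4.366 J/s.
Handling time per unit search time: 0.14×21.4 + 0.19×35.1 = 9.665.
Rate = 4.366/(1 + 9.665) = 0.4094 J/s.

0.41 J/s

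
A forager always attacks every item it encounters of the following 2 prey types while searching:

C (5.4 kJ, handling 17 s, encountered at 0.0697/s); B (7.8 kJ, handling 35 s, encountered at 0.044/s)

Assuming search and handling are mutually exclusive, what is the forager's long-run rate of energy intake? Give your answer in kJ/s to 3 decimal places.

0.193 kJ/s

Energy encountered per unit search time: 0.0697×5.4 + 0.044×7.8 = 0.7196 kJ/s.
Handling time per unit search time: 0.0697×17 + 0.044×35 = 2.725.
Rate = 0.7196/(1 + 2.725) = 0.1932 kJ/s.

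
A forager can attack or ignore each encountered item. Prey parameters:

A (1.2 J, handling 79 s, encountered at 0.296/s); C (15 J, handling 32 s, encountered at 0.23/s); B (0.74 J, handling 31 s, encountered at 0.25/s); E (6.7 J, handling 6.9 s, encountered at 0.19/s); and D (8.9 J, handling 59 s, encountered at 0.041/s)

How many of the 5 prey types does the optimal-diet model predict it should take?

Rank by E/h (J/s): E 0.971, C 0.469, D 0.151, B 0.0239, A 0.0152. Include each in turn until the next type's E/h falls below the running intake rate.
Rate on top 1: 0.5508. C: 0.469 < 0.5508 → exclude; stop.
Optimal diet: E — 1 of 5 types.

1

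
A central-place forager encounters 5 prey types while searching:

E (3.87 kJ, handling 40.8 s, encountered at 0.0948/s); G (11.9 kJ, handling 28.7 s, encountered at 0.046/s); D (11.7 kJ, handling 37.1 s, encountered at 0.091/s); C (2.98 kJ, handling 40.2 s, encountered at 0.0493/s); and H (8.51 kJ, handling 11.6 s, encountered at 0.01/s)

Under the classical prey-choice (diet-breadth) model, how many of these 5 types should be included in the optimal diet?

3

E/h in descending order: H 0.734, G 0.415, D 0.315, E 0.0949, C 0.0741 kJ/s. The optimal diet is the largest prefix of this list for which every included type satisfies E_i/h_i > R on the types above it.
Rate on top 1: 0.07625. G: 0.415 > 0.07625 → include.
Rate on top 2: 0.2596. D: 0.315 > 0.2596 → include.
Rate on top 3: 0.292. E: 0.0949 < 0.292 → exclude; stop.
Optimal diet: H, G, D — 3 of 5 types.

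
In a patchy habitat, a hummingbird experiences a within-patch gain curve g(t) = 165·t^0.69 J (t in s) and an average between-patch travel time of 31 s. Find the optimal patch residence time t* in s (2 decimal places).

By the marginal value theorem, leave when the instantaneous gain rate g'(t) equals the habitat-wide average g(t)/(T + t).
g'(t) = 0.69·165·t^-0.31. Setting 0.69·165·t^-0.31 = 165·t^0.69/(31+t) gives 0.69(31+t) = t, so 0.31·t = 0.69×31.
t* = 0.69×31/0.31 = 69 s.

69.00 s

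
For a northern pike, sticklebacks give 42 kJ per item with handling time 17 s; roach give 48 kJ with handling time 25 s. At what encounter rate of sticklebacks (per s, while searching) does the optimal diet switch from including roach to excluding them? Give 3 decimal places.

The zero-one rule: include roach iff E₂/h₂ > λE₁/(1+λh₁). Equality gives the switch point.
λE₁h₂ = E₂ + λE₂h₁ ⇒ λ = E₂/(E₁h₂ − E₂h₁) = 48/(1050 − 816) = 0.2051 per s.

0.205 per s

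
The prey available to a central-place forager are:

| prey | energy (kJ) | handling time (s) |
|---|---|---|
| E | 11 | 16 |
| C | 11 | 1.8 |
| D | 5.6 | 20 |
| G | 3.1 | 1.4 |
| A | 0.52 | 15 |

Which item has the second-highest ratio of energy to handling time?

In descending order of E/h:
C: 11/1.8 = 6.11 kJ/s
G: 3.1/1.4 = 2.21 kJ/s
E: 11/16 = 0.688 kJ/s
D: 5.6/20 = 0.28 kJ/s
A: 0.52/15 = 0.0347 kJ/s

G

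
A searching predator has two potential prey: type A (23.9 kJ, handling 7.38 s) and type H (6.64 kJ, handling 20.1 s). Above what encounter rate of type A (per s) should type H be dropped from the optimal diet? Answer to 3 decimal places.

Drop type H once their profitability E₂/h₂ falls below the rate achievable on type A alone: E₂/h₂ = λE₁/(1 + λh₁).
Solve for λ: λE₁h₂ = E₂(1 + λh₁) → λ(E₁h₂ − E₂h₁) = E₂ → λ = E₂/(E₁h₂ − E₂h₁).
λ = 6.64/(23.9×20.1 − 6.64×7.38) = 6.64/431.4 = 0.01539 per s.

0.015 per s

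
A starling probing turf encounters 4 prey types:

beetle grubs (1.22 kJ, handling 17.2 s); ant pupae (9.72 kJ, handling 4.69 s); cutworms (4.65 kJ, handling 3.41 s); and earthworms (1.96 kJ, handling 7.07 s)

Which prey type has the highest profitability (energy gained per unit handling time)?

In descending order of E/h:
ant pupae: 9.72/4.69 = 2.07 kJ/s
cutworms: 4.65/3.41 = 1.36 kJ/s
earthworms: 1.96/7.07 = 0.277 kJ/s
beetle grubs: 1.22/17.2 = 0.0709 kJ/s

ant pupae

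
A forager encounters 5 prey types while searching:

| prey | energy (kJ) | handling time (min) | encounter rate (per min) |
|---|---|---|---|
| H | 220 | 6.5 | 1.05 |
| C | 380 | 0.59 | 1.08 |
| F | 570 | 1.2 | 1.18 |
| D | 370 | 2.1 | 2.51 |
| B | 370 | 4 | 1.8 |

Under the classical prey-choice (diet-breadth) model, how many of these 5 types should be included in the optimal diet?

Rank by E/h (kJ/min): C 644, F 475, D 176, B 92.5, H 33.8. Include each in turn until the next type's E/h falls below the running intake rate.
Rate on top 1: 250.7. F: 475 > 250.7 → include.
Rate on top 2: 354.7. D: 176 < 354.7 → exclude; stop.
Optimal diet: C, F — 2 of 5 types.

2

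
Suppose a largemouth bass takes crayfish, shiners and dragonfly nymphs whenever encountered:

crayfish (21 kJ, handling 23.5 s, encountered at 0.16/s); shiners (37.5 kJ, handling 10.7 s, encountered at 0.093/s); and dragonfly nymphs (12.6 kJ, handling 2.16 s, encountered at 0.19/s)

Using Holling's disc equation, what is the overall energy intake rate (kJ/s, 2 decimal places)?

R = Σλ_iE_i / (1 + Σλ_ih_i)
Numerator: 0.16×21 + 0.093×37.5 + 0.19×12.6 = 9.242
Denominator: 1 + 0.16×23.5 + 0.093×10.7 + 0.19×2.16 = 6.165
R = 9.242/6.165 = 1.499 kJ/s

1.50 kJ/s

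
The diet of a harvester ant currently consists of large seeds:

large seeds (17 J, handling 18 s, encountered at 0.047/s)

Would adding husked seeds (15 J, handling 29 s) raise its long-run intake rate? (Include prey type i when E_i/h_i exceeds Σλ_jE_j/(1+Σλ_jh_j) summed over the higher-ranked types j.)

Yes

Current rate: (0.047×17)/(1 + 0.047×18) = 0.4328 J/s.
husked seeds: E/h = 15/29 = 0.5172 J/s.
Since 0.5172 > R, including husked seeds increases the long-run rate.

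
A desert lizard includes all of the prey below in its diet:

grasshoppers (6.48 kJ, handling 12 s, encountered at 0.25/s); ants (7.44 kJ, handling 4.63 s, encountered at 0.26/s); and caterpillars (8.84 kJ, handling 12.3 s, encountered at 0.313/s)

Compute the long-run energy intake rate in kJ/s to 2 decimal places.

Energy encountered per unit search time: 0.25×6.48 + 0.26×7.44 + 0.313×8.84 = 6.321 kJ/s.
Handling time per unit search time: 0.25×12 + 0.26×4.63 + 0.313×12.3 = 8.054.
Rate = 6.321/(1 + 8.054) = 0.6982 kJ/s.

0.70 kJ/s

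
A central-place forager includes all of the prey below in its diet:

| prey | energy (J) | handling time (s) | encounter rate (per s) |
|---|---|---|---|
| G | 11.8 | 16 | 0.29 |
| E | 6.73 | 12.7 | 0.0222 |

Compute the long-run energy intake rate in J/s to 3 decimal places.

0.603 J/s

R = (0.29×11.8 + 0.0222×6.73) / (1 + 0.29×16 + 0.0222×12.7) = 3.571/5.922 = 0.6031 J/s.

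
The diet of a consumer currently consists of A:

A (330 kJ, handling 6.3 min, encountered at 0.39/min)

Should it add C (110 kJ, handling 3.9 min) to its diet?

Current rate: (0.39×330)/(1 + 0.39×6.3) = 37.23 kJ/min.
C: E/h = 110/3.9 = 28.21 kJ/min.
28.21 < 37.23, so adding C would lower the average — exclude it.

No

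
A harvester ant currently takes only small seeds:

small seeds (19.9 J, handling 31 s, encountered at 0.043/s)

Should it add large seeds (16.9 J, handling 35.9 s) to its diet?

Yes

On small seeds alone, R = ΣλE/(1+Σλh) = 0.8557/2.333 = 0.3668 J/s.
Profitability of large seeds: 16.9/35.9 = 0.4708 J/s.
0.4708 > 0.3668, so adding large seeds raises the average — include it.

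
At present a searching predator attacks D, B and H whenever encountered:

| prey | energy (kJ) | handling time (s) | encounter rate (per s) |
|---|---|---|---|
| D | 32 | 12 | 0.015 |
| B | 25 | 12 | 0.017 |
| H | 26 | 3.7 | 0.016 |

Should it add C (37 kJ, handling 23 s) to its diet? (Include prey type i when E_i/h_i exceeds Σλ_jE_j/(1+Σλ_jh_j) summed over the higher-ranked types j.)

Yes

Current rate: (0.015×32 + 0.017×25 + 0.016×26)/(1 + 0.015×12 + 0.017×12 + 0.016×3.7) = 0.9153 kJ/s.
Profitability of C: 37/23 = 1.609 kJ/s.
Since 1.609 > R, including C increases the long-run rate.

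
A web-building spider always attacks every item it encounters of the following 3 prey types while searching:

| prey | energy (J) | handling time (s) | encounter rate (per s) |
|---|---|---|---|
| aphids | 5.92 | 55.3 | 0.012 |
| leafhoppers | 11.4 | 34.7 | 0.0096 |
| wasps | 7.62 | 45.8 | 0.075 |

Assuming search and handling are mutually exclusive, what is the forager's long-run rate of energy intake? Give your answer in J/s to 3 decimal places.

R = (0.012×5.92 + 0.0096×11.4 + 0.075×7.62) / (1 + 0.012×55.3 + 0.0096×34.7 + 0.075×45.8) = 0.752/5.432 = 0.1384 J/s.

0.138 J/s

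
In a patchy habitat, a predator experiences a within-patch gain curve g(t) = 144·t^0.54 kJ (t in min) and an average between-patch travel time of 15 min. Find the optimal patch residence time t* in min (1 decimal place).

17.6 min

Maximise g(t)/(T+t): set derivative to zero → g'(t)(T+t) = g(t).
g'(t) = 0.54·144·t^-0.46. Setting 0.54·144·t^-0.46 = 144·t^0.54/(15+t) gives 0.54(15+t) = t, so 0.46·t = 0.54×15.
t* = 0.54×15/0.46 = 17.61 min.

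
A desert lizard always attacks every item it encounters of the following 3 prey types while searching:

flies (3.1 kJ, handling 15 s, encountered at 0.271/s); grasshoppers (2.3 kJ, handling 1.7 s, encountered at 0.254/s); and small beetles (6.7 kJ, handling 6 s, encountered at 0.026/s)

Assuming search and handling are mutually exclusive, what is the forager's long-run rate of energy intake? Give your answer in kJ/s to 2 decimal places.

0.28 kJ/s

Energy encountered per unit search time: 0.271×3.1 + 0.254×2.3 + 0.026×6.7 = 1.599 kJ/s.
Handling time per unit search time: 0.271×15 + 0.254×1.7 + 0.026×6 = 4.653.
Rate = 1.599/(1 + 4.653) = 0.2828 kJ/s.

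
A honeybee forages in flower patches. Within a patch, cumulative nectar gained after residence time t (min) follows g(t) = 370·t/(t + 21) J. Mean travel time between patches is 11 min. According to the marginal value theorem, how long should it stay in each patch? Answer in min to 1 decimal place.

Optimal t* satisfies g'(t*) = g(t*)/(T + t*).
g'(t) = 370·21/(t + 21)². Setting 370·21/(t+21)² = 370t/[(t+21)(11+t)] gives 21(11+t) = t(t+21), so t² = 21×11 = 231.
t* = √231 = 15.2 min.

15.2 min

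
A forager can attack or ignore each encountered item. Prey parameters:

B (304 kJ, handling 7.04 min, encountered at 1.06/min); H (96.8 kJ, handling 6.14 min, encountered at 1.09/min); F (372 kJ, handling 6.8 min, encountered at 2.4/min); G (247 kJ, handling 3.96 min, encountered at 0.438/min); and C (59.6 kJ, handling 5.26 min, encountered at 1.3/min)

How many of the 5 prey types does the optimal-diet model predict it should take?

E/h in descending order: G 62.4, F 54.7, B 43.2, H 15.8, C 11.3 kJ/min. The optimal diet is the largest prefix of this list for which every included type satisfies E_i/h_i > R on the types above it.
Rate on top 1: 39.56. F: 54.7 > 39.56 → include.
Rate on top 2: 52.53. B: 43.2 < 52.53 → exclude; stop.
Optimal diet: G, F — 2 of 5 types.

2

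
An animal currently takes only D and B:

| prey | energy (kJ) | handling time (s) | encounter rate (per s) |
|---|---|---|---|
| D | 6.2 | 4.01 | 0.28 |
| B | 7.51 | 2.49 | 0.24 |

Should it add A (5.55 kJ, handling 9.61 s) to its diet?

No

Intake rate on the current diet: R = (0.28×6.2 + 0.24×7.51) / (1 + 0.28×4.01 + 0.24×2.49) = 3.538/2.72 = 1.301 kJ/s.
A: E/h = 5.55/9.61 = 0.5775 kJ/s.
Since 0.5775 < R, time spent handling A is better spent searching.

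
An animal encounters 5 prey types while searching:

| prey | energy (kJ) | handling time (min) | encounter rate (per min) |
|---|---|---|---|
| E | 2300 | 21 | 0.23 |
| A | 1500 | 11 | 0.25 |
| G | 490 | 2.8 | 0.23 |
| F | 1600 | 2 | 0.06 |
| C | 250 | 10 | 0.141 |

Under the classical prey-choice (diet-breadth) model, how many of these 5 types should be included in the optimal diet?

Rank by E/h (kJ/min): F 800, G 175, A 136, E 110, C 25. Include each in turn until the next type's E/h falls below the running intake rate.
Rate on top 1: 85.71. G: 175 > 85.71 → include.
Rate on top 2: 118.3. A: 136 > 118.3 → include.
Rate on top 3: 129.3. E: 110 < 129.3 → exclude; stop.
Optimal diet: F, G, A — 3 of 5 types.

3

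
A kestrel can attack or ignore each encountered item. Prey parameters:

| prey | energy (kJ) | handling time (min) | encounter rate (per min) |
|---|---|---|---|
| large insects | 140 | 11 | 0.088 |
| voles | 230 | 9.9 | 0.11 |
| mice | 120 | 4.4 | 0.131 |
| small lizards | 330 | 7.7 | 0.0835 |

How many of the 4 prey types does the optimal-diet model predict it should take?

3

E/h in descending order: small lizards 42.9, mice 27.3, voles 23.2, large insects 12.7 kJ/min. The optimal diet is the largest prefix of this list for which every included type satisfies E_i/h_i > R on the types above it.
Rate on top 1: 16.77. mice: 27.3 > 16.77 → include.
Rate on top 2: 19.5. voles: 23.2 > 19.5 → include.
Rate on top 3: 20.73. large insects: 12.7 < 20.73 → exclude; stop.
Optimal diet: small lizards, mice, voles — 3 of 4 types.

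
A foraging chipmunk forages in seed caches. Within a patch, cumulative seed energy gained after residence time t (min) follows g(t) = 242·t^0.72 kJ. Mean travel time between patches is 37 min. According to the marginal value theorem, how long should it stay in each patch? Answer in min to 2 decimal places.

Optimal t* satisfies g'(t*) = g(t*)/(T + t*).
g'(t) = 0.72·242·t^-0.28. Setting 0.72·242·t^-0.28 = 242·t^0.72/(37+t) gives 0.72(37+t) = t, so 0.28·t = 0.72×37.
t* = 0.72×37/0.28 = 95.14 min.

95.14 min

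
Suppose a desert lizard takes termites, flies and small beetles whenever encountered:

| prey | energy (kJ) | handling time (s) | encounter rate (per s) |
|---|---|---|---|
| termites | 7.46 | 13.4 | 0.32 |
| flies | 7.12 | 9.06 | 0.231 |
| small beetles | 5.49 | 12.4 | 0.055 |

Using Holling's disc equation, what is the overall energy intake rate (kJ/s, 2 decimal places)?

0.54 kJ/s

Energy encountered per unit search time: 0.32×7.46 + 0.231×7.12 + 0.055×5.49 = 4.334 kJ/s.
Handling time per unit search time: 0.32×13.4 + 0.231×9.06 + 0.055×12.4 = 7.063.
Rate = 4.334/(1 + 7.063) = 0.5375 kJ/s.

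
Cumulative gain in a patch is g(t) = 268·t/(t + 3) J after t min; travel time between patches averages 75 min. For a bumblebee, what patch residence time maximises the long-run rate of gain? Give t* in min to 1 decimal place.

15.0 min

Optimal t* satisfies g'(t*) = g(t*)/(T + t*).
g'(t) = 268·3/(t + 3)². Setting 268·3/(t+3)² = 268t/[(t+3)(75+t)] gives 3(75+t) = t(t+3), so t² = 3×75 = 225.
t* = √225 = 15 min.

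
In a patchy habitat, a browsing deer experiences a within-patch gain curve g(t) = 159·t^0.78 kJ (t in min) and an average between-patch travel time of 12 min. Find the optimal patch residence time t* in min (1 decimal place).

By the marginal value theorem, leave when the instantaneous gain rate g'(t) equals the habitat-wide average g(t)/(T + t).
g'(t) = 0.78·159·t^-0.22. Setting 0.78·159·t^-0.22 = 159·t^0.78/(12+t) gives 0.78(12+t) = t, so 0.22·t = 0.78×12.
t* = 0.78×12/0.22 = 42.55 min.

42.5 min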